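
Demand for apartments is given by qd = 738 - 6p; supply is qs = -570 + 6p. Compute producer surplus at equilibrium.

Producer surplus = 588

Equilibrium: 738 - 6p = -570 + 6p gives p* = 109, q* = 84.
Supply starts at p = 95 (where qs = 0).
PS = ½(109 − 95)(84) = 588.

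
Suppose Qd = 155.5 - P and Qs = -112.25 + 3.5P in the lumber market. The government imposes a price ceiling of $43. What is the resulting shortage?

Equilibrium price would be P* = 59.5, so the ceiling at 43 binds.
At P = 43: Qd = 155.5 − 1(43) = 112.5, Qs = -112.25 + 3.5(43) = 38.25.
Shortage = 112.5 − 38.25 = 74.25.

Shortage = 74.25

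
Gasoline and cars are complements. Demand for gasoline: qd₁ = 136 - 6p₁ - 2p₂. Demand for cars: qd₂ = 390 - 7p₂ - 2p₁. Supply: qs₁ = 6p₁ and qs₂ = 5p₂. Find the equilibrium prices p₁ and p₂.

Market 1: 136 - 6p₁ - 2p₂ = 6p₁ → 12p₁ + 2p₂ = 136.
Market 2: 12p₂ + 2p₁ = 390.
Eliminating p₂: 12×(1) − 2×(2) gives 140p₁ = 852, so p₁ = 213/35.
Back-substitute into (2): p₂ = (390 − 2×213/35) / 12 = 1102/35.

p₁ = 213/35, p₂ = 1102/35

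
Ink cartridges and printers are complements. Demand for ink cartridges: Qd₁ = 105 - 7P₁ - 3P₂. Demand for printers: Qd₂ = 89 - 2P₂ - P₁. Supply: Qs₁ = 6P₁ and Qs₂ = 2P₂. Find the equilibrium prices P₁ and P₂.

Market 1: 105 - 7P₁ - 3P₂ = 6P₁ → 13P₁ + 3P₂ = 105.
Market 2: 4P₂ + P₁ = 89.
Eliminating P₂: 4×(1) − 3×(2) gives 49P₁ = 153, so P₁ = 153/49.
Back-substitute into (2): P₂ = (89 − 1×153/49) / 4 = 1052/49.

P₁ = 153/49, P₂ = 1052/49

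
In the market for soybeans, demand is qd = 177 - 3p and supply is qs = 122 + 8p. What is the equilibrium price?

Set qd = qs: 177 - 3p = 122 + 8p.
55 = 11p, so p* = 5.
q* = 177 − 3(5) = 162.

p* = 5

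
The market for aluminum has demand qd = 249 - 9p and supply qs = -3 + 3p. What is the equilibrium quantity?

q* = 60

Set qd = qs: 249 - 9p = -3 + 3p.
252 = 12p, so p* = 21.
q* = 249 − 9(21) = 60.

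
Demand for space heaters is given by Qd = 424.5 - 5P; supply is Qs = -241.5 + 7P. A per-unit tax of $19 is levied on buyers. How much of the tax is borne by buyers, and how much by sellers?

Buyers bear 133/12, sellers bear 95/12

Pre-tax equilibrium: P* = 55.5, Q* = 147.
Tax on buyers shifts demand to Qd = 424.5 − 5(P + 19) = 329.5 - 5P.
329.5 - 5P = -241.5 + 7P gives seller price Ps = 571/12; buyers pay Pb = 571/12 + 19 = 799/12.
New quantity: Q = 424.5 − 5(799/12) = 1099/12.
Buyer burden = 799/12 − 55.5 = 133/12; seller burden = 55.5 − 571/12 = 95/12.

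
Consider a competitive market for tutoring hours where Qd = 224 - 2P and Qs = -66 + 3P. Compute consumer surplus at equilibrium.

Equilibrium: 224 - 2P = -66 + 3P gives P* = 58, Q* = 108.
Demand choke price (Qd = 0): P = 112.
CS = ½(112 − 58)(108) = 2916.

Consumer surplus = 2916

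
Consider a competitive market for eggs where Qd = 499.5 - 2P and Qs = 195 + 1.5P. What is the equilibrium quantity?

Set Qd = Qs: 499.5 - 2P = 195 + 1.5P.
304.5 = 3.5P, so P* = 87.
Q* = 499.5 − 2(87) = 325.5.

Q* = 325.5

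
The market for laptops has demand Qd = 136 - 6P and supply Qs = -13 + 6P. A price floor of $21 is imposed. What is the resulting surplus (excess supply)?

Equilibrium price would be P* = 149/12, so the floor at 21 binds.
At P = 21: Qd = 10, Qs = 113.
Surplus = 113 − 10 = 103.

Surplus = 103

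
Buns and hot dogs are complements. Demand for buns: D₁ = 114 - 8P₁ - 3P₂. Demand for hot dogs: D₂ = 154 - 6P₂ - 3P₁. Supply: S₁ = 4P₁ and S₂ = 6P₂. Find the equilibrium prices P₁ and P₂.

P₁ = 302/45, P₂ = 502/45

Market 1: 114 - 8P₁ - 3P₂ = 4P₁ → 12P₁ + 3P₂ = 114.
Market 2: 12P₂ + 3P₁ = 154.
Eliminating P₂: 12×(1) − 3×(2) gives 135P₁ = 906, so P₁ = 302/45.
Back-substitute into (2): P₂ = (154 − 3×302/45) / 12 = 502/45.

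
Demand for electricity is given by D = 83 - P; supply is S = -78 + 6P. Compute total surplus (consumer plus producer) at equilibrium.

Total surplus = 2100

Equilibrium: 83 - P = -78 + 6P gives P* = 23, Q* = 60.
Demand choke price: P = 83; supply starts at P = 13.
CS = ½(83 − 23)(60) = 1800; PS = ½(23 − 13)(60) = 300.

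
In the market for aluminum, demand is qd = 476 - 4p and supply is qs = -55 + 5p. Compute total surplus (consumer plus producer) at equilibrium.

Equilibrium: 476 - 4p = -55 + 5p gives p* = 59, q* = 240.
Demand choke price: p = 119; supply starts at p = 11.
CS = ½(119 − 59)(240) = 7200; PS = ½(59 − 11)(240) = 5760.

Total surplus = 12960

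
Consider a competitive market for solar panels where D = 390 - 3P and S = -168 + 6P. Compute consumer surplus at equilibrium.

Equilibrium: 390 - 3P = -168 + 6P gives P* = 62, Q* = 204.
Demand choke price (D = 0): P = 130.
CS = ½(130 − 62)(204) = 6936.

Consumer surplus = 6936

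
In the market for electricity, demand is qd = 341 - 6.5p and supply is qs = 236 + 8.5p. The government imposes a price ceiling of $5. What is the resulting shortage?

Equilibrium price would be p* = 7, so the ceiling at 5 binds.
At p = 5: qd = 341 − 6.5(5) = 308.5, qs = 236 + 8.5(5) = 278.5.
Shortage = 308.5 − 278.5 = 30.

Shortage = 30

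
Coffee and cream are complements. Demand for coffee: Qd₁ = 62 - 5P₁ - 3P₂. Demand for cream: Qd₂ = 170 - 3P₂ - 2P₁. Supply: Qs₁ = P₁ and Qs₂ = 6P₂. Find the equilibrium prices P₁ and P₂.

Market 1: 62 - 5P₁ - 3P₂ = P₁ → 6P₁ + 3P₂ = 62.
Market 2: 9P₂ + 2P₁ = 170.
Eliminating P₂: 9×(1) − 3×(2) gives 48P₁ = 48, so P₁ = 1.
Back-substitute into (2): P₂ = (170 − 2×1) / 9 = 56/3.

P₁ = 1, P₂ = 56/3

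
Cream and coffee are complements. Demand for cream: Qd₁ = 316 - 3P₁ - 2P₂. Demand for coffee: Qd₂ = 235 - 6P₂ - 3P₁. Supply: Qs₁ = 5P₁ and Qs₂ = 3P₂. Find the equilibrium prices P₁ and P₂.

Market 1: 316 - 3P₁ - 2P₂ = 5P₁ → 8P₁ + 2P₂ = 316.
Market 2: 9P₂ + 3P₁ = 235.
Eliminating P₂: 9×(1) − 2×(2) gives 66P₁ = 2374, so P₁ = 1187/33.
Back-substitute into (2): P₂ = (235 − 3×1187/33) / 9 = 466/33.

P₁ = 1187/33, P₂ = 466/33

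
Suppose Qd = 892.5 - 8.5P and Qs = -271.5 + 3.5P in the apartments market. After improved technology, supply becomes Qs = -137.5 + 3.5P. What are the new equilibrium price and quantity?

Original equilibrium: P* = 97, Q* = 68.
New equilibrium: 892.5 - 8.5P = -137.5 + 3.5P, so 1030 = 12P and P' = 515/6; Q' = 892.5 − 8.5(515/6) = 1955/12.

P' = 515/6, Q' = 1955/12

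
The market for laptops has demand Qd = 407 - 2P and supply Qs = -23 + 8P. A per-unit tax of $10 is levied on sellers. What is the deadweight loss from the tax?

Pre-tax equilibrium: P* = 43, Q* = 321.
Tax on sellers shifts supply to Qs = -23 + 8(P − 10) = -103 + 8P.
407 - 2P = -103 + 8P gives buyer price Pb = 51; sellers receive Ps = 51 − 10 = 41.
New quantity: Q = 407 − 2(51) = 305.
DWL = ½ × 10 × (321 − 305) = 80.

Deadweight loss = 80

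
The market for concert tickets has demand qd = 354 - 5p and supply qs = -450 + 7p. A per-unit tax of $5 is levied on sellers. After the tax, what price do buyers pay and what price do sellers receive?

Buyers pay 839/12, sellers receive 779/12

Pre-tax equilibrium: p* = 67, q* = 19.
Tax on sellers shifts supply to qs = -450 + 7(p − 5) = -485 + 7p.
354 - 5p = -485 + 7p gives buyer price pb = 839/12; sellers receive ps = 839/12 − 5 = 779/12.
New quantity: q = 354 − 5(839/12) = 53/12.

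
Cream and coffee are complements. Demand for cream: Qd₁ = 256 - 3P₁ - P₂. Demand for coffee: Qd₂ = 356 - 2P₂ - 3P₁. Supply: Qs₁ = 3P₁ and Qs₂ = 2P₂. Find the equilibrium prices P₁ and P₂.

Market 1: 256 - 3P₁ - P₂ = 3P₁ → 6P₁ + P₂ = 256.
Market 2: 4P₂ + 3P₁ = 356.
Eliminating P₂: 4×(1) − 1×(2) gives 21P₁ = 668, so P₁ = 668/21.
Back-substitute into (2): P₂ = (356 − 3×668/21) / 4 = 456/7.

P₁ = 668/21, P₂ = 456/7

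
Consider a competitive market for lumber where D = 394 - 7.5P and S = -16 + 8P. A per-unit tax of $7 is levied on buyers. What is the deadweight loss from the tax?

Pre-tax equilibrium: P* = 820/31, Q* = 6064/31.
Tax on buyers shifts demand to D = 394 − 7.5(P + 7) = 341.5 - 7.5P.
341.5 - 7.5P = -16 + 8P gives seller price Ps = 715/31; buyers pay Pb = 715/31 + 7 = 932/31.
New quantity: Q = 394 − 7.5(932/31) = 5224/31.
DWL = ½ × 7 × (6064/31 − 5224/31) = 2940/31.

Deadweight loss = 2940/31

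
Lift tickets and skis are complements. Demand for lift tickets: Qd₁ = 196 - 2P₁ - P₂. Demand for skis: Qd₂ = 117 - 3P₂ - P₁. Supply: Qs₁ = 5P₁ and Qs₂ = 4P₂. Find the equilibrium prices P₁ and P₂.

Market 1: 196 - 2P₁ - P₂ = 5P₁ → 7P₁ + P₂ = 196.
Market 2: 7P₂ + P₁ = 117.
Eliminating P₂: 7×(1) − 1×(2) gives 48P₁ = 1255, so P₁ = 1255/48.
Back-substitute into (2): P₂ = (117 − 1×1255/48) / 7 = 623/48.

P₁ = 1255/48, P₂ = 623/48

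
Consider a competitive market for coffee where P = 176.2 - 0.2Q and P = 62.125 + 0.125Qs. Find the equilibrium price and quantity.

Set the two price expressions equal: 176.2 - 0.2Q = 62.125 + 0.125Q.
114.075 = 0.325Q, so Q* = 351.
P* = 176.2 − (0.2)(351) = 106.

P* = 106, Q* = 351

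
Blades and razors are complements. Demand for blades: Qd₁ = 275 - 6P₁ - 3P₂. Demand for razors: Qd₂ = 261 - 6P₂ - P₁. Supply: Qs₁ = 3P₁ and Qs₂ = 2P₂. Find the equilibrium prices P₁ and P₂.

Market 1: 275 - 6P₁ - 3P₂ = 3P₁ → 9P₁ + 3P₂ = 275.
Market 2: 8P₂ + P₁ = 261.
Eliminating P₂: 8×(1) − 3×(2) gives 69P₁ = 1417, so P₁ = 1417/69.
Back-substitute into (2): P₂ = (261 − 1×1417/69) / 8 = 2074/69.

P₁ = 1417/69, P₂ = 2074/69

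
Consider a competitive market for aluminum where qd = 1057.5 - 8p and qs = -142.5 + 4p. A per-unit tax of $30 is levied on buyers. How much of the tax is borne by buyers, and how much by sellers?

Buyers bear $10, sellers bear $20

Pre-tax equilibrium: p* = 100, q* = 257.5.
Tax on buyers shifts demand to qd = 1057.5 − 8(p + 30) = 817.5 - 8p.
817.5 - 8p = -142.5 + 4p gives seller price ps = 80; buyers pay pb = 80 + 30 = 110.
New quantity: q = 1057.5 − 8(110) = 177.5.
Buyer burden = 110 − 100 = 10; seller burden = 100 − 80 = 20.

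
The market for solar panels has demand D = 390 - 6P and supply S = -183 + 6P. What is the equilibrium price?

Set D = S: 390 - 6P = -183 + 6P.
573 = 12P, so P* = 47.75.
Q* = 390 − 6(47.75) = 103.5.

P* = 47.75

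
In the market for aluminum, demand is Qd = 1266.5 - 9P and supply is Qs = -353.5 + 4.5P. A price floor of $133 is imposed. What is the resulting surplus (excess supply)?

Surplus = 175.5

Equilibrium price would be P* = 120, so the floor at 133 binds.
At P = 133: Qd = 69.5, Qs = 245.
Surplus = 245 − 69.5 = 175.5.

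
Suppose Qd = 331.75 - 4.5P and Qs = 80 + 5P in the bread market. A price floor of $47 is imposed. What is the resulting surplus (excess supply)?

Equilibrium price would be P* = 26.5, so the floor at 47 binds.
At P = 47: Qd = 120.25, Qs = 315.
Surplus = 315 − 120.25 = 194.75.

Surplus = 194.75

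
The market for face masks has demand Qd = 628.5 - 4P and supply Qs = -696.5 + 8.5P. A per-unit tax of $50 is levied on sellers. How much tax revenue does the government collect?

Tax revenue = 3425

Pre-tax equilibrium: P* = 106, Q* = 204.5.
Tax on sellers shifts supply to Qs = -696.5 + 8.5(P − 50) = -1121.5 + 8.5P.
628.5 - 4P = -1121.5 + 8.5P gives buyer price Pb = 140; sellers receive Ps = 140 − 50 = 90.
New quantity: Q = 628.5 − 4(140) = 68.5.
Revenue = 50 × 68.5 = 3425.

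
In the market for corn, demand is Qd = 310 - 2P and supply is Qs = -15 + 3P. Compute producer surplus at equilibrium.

Producer surplus = 5400

Equilibrium: 310 - 2P = -15 + 3P gives P* = 65, Q* = 180.
Supply starts at P = 5 (where Qs = 0).
PS = ½(65 − 5)(180) = 5400.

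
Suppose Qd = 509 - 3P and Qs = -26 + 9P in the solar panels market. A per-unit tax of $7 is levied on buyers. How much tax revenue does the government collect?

Tax revenue = 2516.5

Pre-tax equilibrium: P* = 535/12, Q* = 375.25.
Tax on buyers shifts demand to Qd = 509 − 3(P + 7) = 488 - 3P.
488 - 3P = -26 + 9P gives seller price Ps = 257/6; buyers pay Pb = 257/6 + 7 = 299/6.
New quantity: Q = 509 − 3(299/6) = 359.5.
Revenue = 7 × 359.5 = 2516.5.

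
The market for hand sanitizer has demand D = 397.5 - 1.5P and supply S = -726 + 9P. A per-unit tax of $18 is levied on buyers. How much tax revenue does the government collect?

Pre-tax equilibrium: P* = 107, Q* = 237.
Tax on buyers shifts demand to D = 397.5 − 1.5(P + 18) = 370.5 - 1.5P.
370.5 - 1.5P = -726 + 9P gives seller price Ps = 731/7; buyers pay Pb = 731/7 + 18 = 857/7.
New quantity: Q = 397.5 − 1.5(857/7) = 1497/7.
Revenue = 18 × 1497/7 = 26946/7.

Tax revenue = 26946/7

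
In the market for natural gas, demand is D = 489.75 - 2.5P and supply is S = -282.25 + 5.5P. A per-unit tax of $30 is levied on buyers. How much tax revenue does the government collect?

Tax revenue = 5908.125

Pre-tax equilibrium: P* = 96.5, Q* = 248.5.
Tax on buyers shifts demand to D = 489.75 − 2.5(P + 30) = 414.75 - 2.5P.
414.75 - 2.5P = -282.25 + 5.5P gives seller price Ps = 87.125; buyers pay Pb = 87.125 + 30 = 117.125.
New quantity: Q = 489.75 − 2.5(117.125) = 196.9375.
Revenue = 30 × 196.9375 = 5908.125.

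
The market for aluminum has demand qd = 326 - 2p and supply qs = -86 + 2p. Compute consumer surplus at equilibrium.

Equilibrium: 326 - 2p = -86 + 2p gives p* = 103, q* = 120.
Demand choke price (qd = 0): p = 163.
CS = ½(163 − 103)(120) = 3600.

Consumer surplus = 3600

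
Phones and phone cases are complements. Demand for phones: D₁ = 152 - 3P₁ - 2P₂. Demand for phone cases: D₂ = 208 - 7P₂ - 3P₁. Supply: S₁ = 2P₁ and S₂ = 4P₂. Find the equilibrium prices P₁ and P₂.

P₁ = 1256/49, P₂ = 584/49

Market 1: 152 - 3P₁ - 2P₂ = 2P₁ → 5P₁ + 2P₂ = 152.
Market 2: 11P₂ + 3P₁ = 208.
Eliminating P₂: 11×(1) − 2×(2) gives 49P₁ = 1256, so P₁ = 1256/49.
Back-substitute into (2): P₂ = (208 − 3×1256/49) / 11 = 584/49.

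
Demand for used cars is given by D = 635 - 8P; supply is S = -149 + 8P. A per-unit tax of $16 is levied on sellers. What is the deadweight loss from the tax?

Pre-tax equilibrium: P* = 49, Q* = 243.
Tax on sellers shifts supply to S = -149 + 8(P − 16) = -277 + 8P.
635 - 8P = -277 + 8P gives buyer price Pb = 57; sellers receive Ps = 57 − 16 = 41.
New quantity: Q = 635 − 8(57) = 179.
DWL = ½ × 16 × (243 − 179) = 512.

Deadweight loss = 512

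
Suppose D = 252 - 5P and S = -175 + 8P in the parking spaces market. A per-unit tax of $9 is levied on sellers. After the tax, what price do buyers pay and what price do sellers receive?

Buyers pay 499/13, sellers receive 382/13

Pre-tax equilibrium: P* = 427/13, Q* = 1141/13.
Tax on sellers shifts supply to S = -175 + 8(P − 9) = -247 + 8P.
252 - 5P = -247 + 8P gives buyer price Pb = 499/13; sellers receive Ps = 499/13 − 9 = 382/13.
New quantity: Q = 252 − 5(499/13) = 781/13.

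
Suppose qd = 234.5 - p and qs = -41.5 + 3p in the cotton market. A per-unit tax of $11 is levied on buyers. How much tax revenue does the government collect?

Tax revenue = 1729.75

Pre-tax equilibrium: p* = 69, q* = 165.5.
Tax on buyers shifts demand to qd = 234.5 − 1(p + 11) = 223.5 - p.
223.5 - p = -41.5 + 3p gives seller price ps = 66.25; buyers pay pb = 66.25 + 11 = 77.25.
New quantity: q = 234.5 − 1(77.25) = 157.25.
Revenue = 11 × 157.25 = 1729.75.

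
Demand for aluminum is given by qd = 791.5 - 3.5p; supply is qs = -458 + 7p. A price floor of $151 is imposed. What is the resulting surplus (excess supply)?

Surplus = 336

Equilibrium price would be p* = 119, so the floor at 151 binds.
At p = 151: qd = 263, qs = 599.
Surplus = 599 − 263 = 336.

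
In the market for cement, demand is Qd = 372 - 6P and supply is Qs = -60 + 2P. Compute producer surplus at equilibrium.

Producer surplus = 576

Equilibrium: 372 - 6P = -60 + 2P gives P* = 54, Q* = 48.
Supply starts at P = 30 (where Qs = 0).
PS = ½(54 − 30)(48) = 576.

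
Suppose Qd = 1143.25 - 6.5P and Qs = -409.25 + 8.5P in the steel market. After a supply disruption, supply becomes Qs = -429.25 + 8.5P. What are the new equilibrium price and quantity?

Original equilibrium: P* = 103.5, Q* = 470.5.
New equilibrium: 1143.25 - 6.5P = -429.25 + 8.5P, so 1572.5 = 15P and P' = 629/6; Q' = 1143.25 − 6.5(629/6) = 2771/6.

P' = 629/6, Q' = 2771/6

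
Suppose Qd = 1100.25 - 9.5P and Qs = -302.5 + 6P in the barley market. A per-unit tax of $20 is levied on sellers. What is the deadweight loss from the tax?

Deadweight loss = 22800/31

Pre-tax equilibrium: P* = 90.5, Q* = 240.5.
Tax on sellers shifts supply to Qs = -302.5 + 6(P − 20) = -422.5 + 6P.
1100.25 - 9.5P = -422.5 + 6P gives buyer price Pb = 6091/62; sellers receive Ps = 6091/62 − 20 = 4851/62.
New quantity: Q = 1100.25 − 9.5(6091/62) = 10351/62.
DWL = ½ × 20 × (240.5 − 10351/62) = 22800/31.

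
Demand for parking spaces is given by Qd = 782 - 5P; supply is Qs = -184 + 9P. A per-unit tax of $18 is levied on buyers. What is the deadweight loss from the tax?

Deadweight loss = 3645/7

Pre-tax equilibrium: P* = 69, Q* = 437.
Tax on buyers shifts demand to Qd = 782 − 5(P + 18) = 692 - 5P.
692 - 5P = -184 + 9P gives seller price Ps = 438/7; buyers pay Pb = 438/7 + 18 = 564/7.
New quantity: Q = 782 − 5(564/7) = 2654/7.
DWL = ½ × 18 × (437 − 2654/7) = 3645/7.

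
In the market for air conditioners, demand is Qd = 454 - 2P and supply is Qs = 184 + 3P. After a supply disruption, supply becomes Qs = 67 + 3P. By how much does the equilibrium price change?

Original equilibrium: P* = 54, Q* = 346.
New equilibrium: 454 - 2P = 67 + 3P, so 387 = 5P and P' = 77.4; Q' = 454 − 2(77.4) = 299.2.
Change in price: 77.4 − 54 = 23.4.

ΔP = 23.4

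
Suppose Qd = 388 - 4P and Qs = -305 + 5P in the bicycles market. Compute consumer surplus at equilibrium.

Consumer surplus = 800

Equilibrium: 388 - 4P = -305 + 5P gives P* = 77, Q* = 80.
Demand choke price (Qd = 0): P = 97.
CS = ½(97 − 77)(80) = 800.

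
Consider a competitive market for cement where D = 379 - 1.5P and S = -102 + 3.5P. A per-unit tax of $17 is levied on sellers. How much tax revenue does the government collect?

Pre-tax equilibrium: P* = 96.2, Q* = 234.7.
Tax on sellers shifts supply to S = -102 + 3.5(P − 17) = -161.5 + 3.5P.
379 - 1.5P = -161.5 + 3.5P gives buyer price Pb = 108.1; sellers receive Ps = 108.1 − 17 = 91.1.
New quantity: Q = 379 − 1.5(108.1) = 216.85.
Revenue = 17 × 216.85 = 3686.45.

Tax revenue = 3686.45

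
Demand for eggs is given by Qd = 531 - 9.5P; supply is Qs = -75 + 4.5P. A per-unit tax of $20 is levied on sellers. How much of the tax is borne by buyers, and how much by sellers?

Pre-tax equilibrium: P* = 303/7, Q* = 1677/14.
Tax on sellers shifts supply to Qs = -75 + 4.5(P − 20) = -165 + 4.5P.
531 - 9.5P = -165 + 4.5P gives buyer price Pb = 348/7; sellers receive Ps = 348/7 − 20 = 208/7.
New quantity: Q = 531 − 9.5(348/7) = 411/7.
Buyer burden = 348/7 − 303/7 = 45/7; seller burden = 303/7 − 208/7 = 95/7.

Buyers bear 45/7, sellers bear 95/7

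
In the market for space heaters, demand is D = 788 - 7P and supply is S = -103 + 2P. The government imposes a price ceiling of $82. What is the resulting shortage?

Equilibrium price would be P* = 99, so the ceiling at 82 binds.
At P = 82: D = 788 − 7(82) = 214, S = -103 + 2(82) = 61.
Shortage = 214 − 61 = 153.

Shortage = 153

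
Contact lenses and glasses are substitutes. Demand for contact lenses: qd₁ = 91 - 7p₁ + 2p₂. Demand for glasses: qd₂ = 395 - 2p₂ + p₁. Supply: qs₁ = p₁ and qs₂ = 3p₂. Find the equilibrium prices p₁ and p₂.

Market 1: 91 - 7p₁ + 2p₂ = p₁ → 8p₁ - 2p₂ = 91.
Market 2: 5p₂ - p₁ = 395.
Eliminating p₂: 5×(1) + 2×(2) gives 38p₁ = 1245, so p₁ = 1245/38.
Back-substitute into (2): p₂ = (395 + 1×1245/38) / 5 = 3251/38.

p₁ = 1245/38, p₂ = 3251/38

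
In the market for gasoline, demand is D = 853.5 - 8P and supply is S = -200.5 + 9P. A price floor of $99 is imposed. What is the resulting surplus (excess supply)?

Equilibrium price would be P* = 62, so the floor at 99 binds.
At P = 99: D = 61.5, S = 690.5.
Surplus = 690.5 − 61.5 = 629.

Surplus = 629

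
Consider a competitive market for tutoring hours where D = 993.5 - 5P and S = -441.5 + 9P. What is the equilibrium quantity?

Set D = S: 993.5 - 5P = -441.5 + 9P.
1435 = 14P, so P* = 102.5.
Q* = 993.5 − 5(102.5) = 481.

Q* = 481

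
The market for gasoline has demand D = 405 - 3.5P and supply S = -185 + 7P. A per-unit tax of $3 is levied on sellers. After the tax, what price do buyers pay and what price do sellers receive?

Buyers pay 1222/21, sellers receive 1159/21

Pre-tax equilibrium: P* = 1180/21, Q* = 625/3.
Tax on sellers shifts supply to S = -185 + 7(P − 3) = -206 + 7P.
405 - 3.5P = -206 + 7P gives buyer price Pb = 1222/21; sellers receive Ps = 1222/21 − 3 = 1159/21.
New quantity: Q = 405 − 3.5(1222/21) = 604/3.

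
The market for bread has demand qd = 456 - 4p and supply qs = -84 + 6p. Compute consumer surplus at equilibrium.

Equilibrium: 456 - 4p = -84 + 6p gives p* = 54, q* = 240.
Demand choke price (qd = 0): p = 114.
CS = ½(114 − 54)(240) = 7200.

Consumer surplus = 7200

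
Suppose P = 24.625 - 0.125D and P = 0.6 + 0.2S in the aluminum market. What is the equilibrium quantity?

Set the two price expressions equal: 24.625 - 0.125Q = 0.6 + 0.2Q.
24.025 = 0.325Q, so Q* = 961/13.
P* = 24.625 − (0.125)(961/13) = 200/13.

Q* = 961/13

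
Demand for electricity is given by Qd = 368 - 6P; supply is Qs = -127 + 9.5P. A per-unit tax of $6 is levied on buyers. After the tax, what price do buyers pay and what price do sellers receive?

Buyers pay 1104/31, sellers receive 918/31

Pre-tax equilibrium: P* = 990/31, Q* = 5468/31.
Tax on buyers shifts demand to Qd = 368 − 6(P + 6) = 332 - 6P.
332 - 6P = -127 + 9.5P gives seller price Ps = 918/31; buyers pay Pb = 918/31 + 6 = 1104/31.
New quantity: Q = 368 − 6(1104/31) = 4784/31.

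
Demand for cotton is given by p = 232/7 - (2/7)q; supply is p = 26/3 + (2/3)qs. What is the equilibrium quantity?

Set the two price expressions equal: 232/7 - (2/7)q = 26/3 + (2/3)q.
514/21 = (20/21)q, so q* = 25.7.
p* = 232/7 − (2/7)(25.7) = 25.8.

q* = 25.7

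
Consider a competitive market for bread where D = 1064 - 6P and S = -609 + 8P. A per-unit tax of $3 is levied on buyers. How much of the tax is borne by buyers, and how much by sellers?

Buyers bear 12/7, sellers bear 9/7

Pre-tax equilibrium: P* = 119.5, Q* = 347.
Tax on buyers shifts demand to D = 1064 − 6(P + 3) = 1046 - 6P.
1046 - 6P = -609 + 8P gives seller price Ps = 1655/14; buyers pay Pb = 1655/14 + 3 = 1697/14.
New quantity: Q = 1064 − 6(1697/14) = 2357/7.
Buyer burden = 1697/14 − 119.5 = 12/7; seller burden = 119.5 − 1655/14 = 9/7.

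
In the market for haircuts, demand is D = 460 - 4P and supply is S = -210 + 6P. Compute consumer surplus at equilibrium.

Consumer surplus = 4608

Equilibrium: 460 - 4P = -210 + 6P gives P* = 67, Q* = 192.
Demand choke price (D = 0): P = 115.
CS = ½(115 − 67)(192) = 4608.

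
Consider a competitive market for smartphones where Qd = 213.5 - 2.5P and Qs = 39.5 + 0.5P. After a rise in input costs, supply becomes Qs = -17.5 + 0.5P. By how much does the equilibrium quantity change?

Original equilibrium: P* = 58, Q* = 68.5.
New equilibrium: 213.5 - 2.5P = -17.5 + 0.5P, so 231 = 3P and P' = 77; Q' = 213.5 − 2.5(77) = 21.
Change in quantity: 21 − 68.5 = -47.5.

ΔQ = -47.5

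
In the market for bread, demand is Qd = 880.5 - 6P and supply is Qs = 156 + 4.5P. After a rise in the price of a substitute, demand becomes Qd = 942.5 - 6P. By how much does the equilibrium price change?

ΔP = 124/21

Original equilibrium: P* = 69, Q* = 466.5.
New equilibrium: 942.5 - 6P = 156 + 4.5P, so 786.5 = 10.5P and P' = 1573/21; Q' = 942.5 − 6(1573/21) = 6903/14.
Change in price: 1573/21 − 69 = 124/21.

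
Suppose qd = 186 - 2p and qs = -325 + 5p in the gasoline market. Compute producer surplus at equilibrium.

Producer surplus = 160

Equilibrium: 186 - 2p = -325 + 5p gives p* = 73, q* = 40.
Supply starts at p = 65 (where qs = 0).
PS = ½(73 − 65)(40) = 160.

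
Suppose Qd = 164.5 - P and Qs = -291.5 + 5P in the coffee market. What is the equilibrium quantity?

Q* = 88.5

Set Qd = Qs: 164.5 - P = -291.5 + 5P.
456 = 6P, so P* = 76.
Q* = 164.5 − 1(76) = 88.5.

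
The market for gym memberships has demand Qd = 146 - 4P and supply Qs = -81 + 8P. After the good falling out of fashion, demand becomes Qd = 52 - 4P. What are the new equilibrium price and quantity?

P' = 133/12, Q' = 23/3

Original equilibrium: P* = 227/12, Q* = 211/3.
New equilibrium: 52 - 4P = -81 + 8P, so 133 = 12P and P' = 133/12; Q' = 52 − 4(133/12) = 23/3.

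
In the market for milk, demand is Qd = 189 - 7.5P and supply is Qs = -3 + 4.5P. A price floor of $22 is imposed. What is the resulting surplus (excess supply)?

Surplus = 72

Equilibrium price would be P* = 16, so the floor at 22 binds.
At P = 22: Qd = 24, Qs = 96.
Surplus = 96 − 24 = 72.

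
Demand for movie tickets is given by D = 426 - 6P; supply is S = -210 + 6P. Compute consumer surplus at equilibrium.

Consumer surplus = 972

Equilibrium: 426 - 6P = -210 + 6P gives P* = 53, Q* = 108.
Demand choke price (D = 0): P = 71.
CS = ½(71 − 53)(108) = 972.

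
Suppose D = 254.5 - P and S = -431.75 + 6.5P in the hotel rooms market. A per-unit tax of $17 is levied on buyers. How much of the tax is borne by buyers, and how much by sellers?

Buyers bear 221/15, sellers bear 34/15

Pre-tax equilibrium: P* = 91.5, Q* = 163.
Tax on buyers shifts demand to D = 254.5 − 1(P + 17) = 237.5 - P.
237.5 - P = -431.75 + 6.5P gives seller price Ps = 2677/30; buyers pay Pb = 2677/30 + 17 = 3187/30.
New quantity: Q = 254.5 − 1(3187/30) = 2224/15.
Buyer burden = 3187/30 − 91.5 = 221/15; seller burden = 91.5 − 2677/30 = 34/15.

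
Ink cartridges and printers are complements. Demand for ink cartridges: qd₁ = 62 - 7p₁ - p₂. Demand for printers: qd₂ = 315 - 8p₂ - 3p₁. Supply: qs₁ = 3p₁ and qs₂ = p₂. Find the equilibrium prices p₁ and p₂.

p₁ = 81/29, p₂ = 988/29

Market 1: 62 - 7p₁ - p₂ = 3p₁ → 10p₁ + p₂ = 62.
Market 2: 9p₂ + 3p₁ = 315.
Eliminating p₂: 9×(1) − 1×(2) gives 87p₁ = 243, so p₁ = 81/29.
Back-substitute into (2): p₂ = (315 − 3×81/29) / 9 = 988/29.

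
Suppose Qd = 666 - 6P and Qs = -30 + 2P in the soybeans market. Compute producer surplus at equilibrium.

Equilibrium: 666 - 6P = -30 + 2P gives P* = 87, Q* = 144.
Supply starts at P = 15 (where Qs = 0).
PS = ½(87 − 15)(144) = 5184.

Producer surplus = 5184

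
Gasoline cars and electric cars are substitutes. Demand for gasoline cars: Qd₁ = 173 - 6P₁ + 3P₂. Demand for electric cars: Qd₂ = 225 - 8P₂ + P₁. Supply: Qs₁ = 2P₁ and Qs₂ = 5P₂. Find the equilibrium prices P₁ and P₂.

P₁ = 2924/101, P₂ = 1973/101

Market 1: 173 - 6P₁ + 3P₂ = 2P₁ → 8P₁ - 3P₂ = 173.
Market 2: 13P₂ - P₁ = 225.
Eliminating P₂: 13×(1) + 3×(2) gives 101P₁ = 2924, so P₁ = 2924/101.
Back-substitute into (2): P₂ = (225 + 1×2924/101) / 13 = 1973/101.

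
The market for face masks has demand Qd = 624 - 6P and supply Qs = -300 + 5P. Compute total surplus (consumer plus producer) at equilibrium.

Equilibrium: 624 - 6P = -300 + 5P gives P* = 84, Q* = 120.
Demand choke price: P = 104; supply starts at P = 60.
CS = ½(104 − 84)(120) = 1200; PS = ½(84 − 60)(120) = 1440.

Total surplus = 2640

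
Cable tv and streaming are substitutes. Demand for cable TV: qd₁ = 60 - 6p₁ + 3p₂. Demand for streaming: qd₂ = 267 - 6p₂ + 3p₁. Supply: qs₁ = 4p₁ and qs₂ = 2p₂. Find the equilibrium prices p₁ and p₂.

Market 1: 60 - 6p₁ + 3p₂ = 4p₁ → 10p₁ - 3p₂ = 60.
Market 2: 8p₂ - 3p₁ = 267.
Eliminating p₂: 8×(1) + 3×(2) gives 71p₁ = 1281, so p₁ = 1281/71.
Back-substitute into (2): p₂ = (267 + 3×1281/71) / 8 = 2850/71.

p₁ = 1281/71, p₂ = 2850/71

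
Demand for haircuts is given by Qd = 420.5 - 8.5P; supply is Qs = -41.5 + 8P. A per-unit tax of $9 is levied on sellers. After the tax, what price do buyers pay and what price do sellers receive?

Buyers pay 356/11, sellers receive 257/11

Pre-tax equilibrium: P* = 28, Q* = 182.5.
Tax on sellers shifts supply to Qs = -41.5 + 8(P − 9) = -113.5 + 8P.
420.5 - 8.5P = -113.5 + 8P gives buyer price Pb = 356/11; sellers receive Ps = 356/11 − 9 = 257/11.
New quantity: Q = 420.5 − 8.5(356/11) = 3199/22.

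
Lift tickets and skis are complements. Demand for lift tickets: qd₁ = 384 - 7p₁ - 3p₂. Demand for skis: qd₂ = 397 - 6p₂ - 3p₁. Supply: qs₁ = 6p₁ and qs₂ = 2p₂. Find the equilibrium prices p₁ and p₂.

Market 1: 384 - 7p₁ - 3p₂ = 6p₁ → 13p₁ + 3p₂ = 384.
Market 2: 8p₂ + 3p₁ = 397.
Eliminating p₂: 8×(1) − 3×(2) gives 95p₁ = 1881, so p₁ = 19.8.
Back-substitute into (2): p₂ = (397 − 3×19.8) / 8 = 42.2.

p₁ = 19.8, p₂ = 42.2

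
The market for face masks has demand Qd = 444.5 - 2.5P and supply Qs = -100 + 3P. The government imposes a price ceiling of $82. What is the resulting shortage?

Shortage = 93.5

Equilibrium price would be P* = 99, so the ceiling at 82 binds.
At P = 82: Qd = 444.5 − 2.5(82) = 239.5, Qs = -100 + 3(82) = 146.
Shortage = 239.5 − 146 = 93.5.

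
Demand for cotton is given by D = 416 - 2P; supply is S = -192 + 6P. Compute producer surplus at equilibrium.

Producer surplus = 5808

Equilibrium: 416 - 2P = -192 + 6P gives P* = 76, Q* = 264.
Supply starts at P = 32 (where S = 0).
PS = ½(76 − 32)(264) = 5808.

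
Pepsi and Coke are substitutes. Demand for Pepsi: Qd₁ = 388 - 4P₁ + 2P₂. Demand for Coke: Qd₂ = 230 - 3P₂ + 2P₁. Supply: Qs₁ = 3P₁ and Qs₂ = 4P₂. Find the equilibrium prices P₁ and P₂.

Market 1: 388 - 4P₁ + 2P₂ = 3P₁ → 7P₁ - 2P₂ = 388.
Market 2: 7P₂ - 2P₁ = 230.
Eliminating P₂: 7×(1) + 2×(2) gives 45P₁ = 3176, so P₁ = 3176/45.
Back-substitute into (2): P₂ = (230 + 2×3176/45) / 7 = 2386/45.

P₁ = 3176/45, P₂ = 2386/45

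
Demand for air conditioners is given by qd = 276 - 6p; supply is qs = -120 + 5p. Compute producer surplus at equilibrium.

Producer surplus = 360

Equilibrium: 276 - 6p = -120 + 5p gives p* = 36, q* = 60.
Supply starts at p = 24 (where qs = 0).
PS = ½(36 − 24)(60) = 360.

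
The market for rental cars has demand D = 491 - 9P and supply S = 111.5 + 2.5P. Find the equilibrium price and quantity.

P* = 33, Q* = 194

Set D = S: 491 - 9P = 111.5 + 2.5P.
379.5 = 11.5P, so P* = 33.
Q* = 491 − 9(33) = 194.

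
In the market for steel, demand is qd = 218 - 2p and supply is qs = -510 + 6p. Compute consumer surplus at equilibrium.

Equilibrium: 218 - 2p = -510 + 6p gives p* = 91, q* = 36.
Demand choke price (qd = 0): p = 109.
CS = ½(109 − 91)(36) = 324.

Consumer surplus = 324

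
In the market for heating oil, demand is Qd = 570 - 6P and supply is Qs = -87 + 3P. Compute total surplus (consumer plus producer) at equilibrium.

Total surplus = 4356

Equilibrium: 570 - 6P = -87 + 3P gives P* = 73, Q* = 132.
Demand choke price: P = 95; supply starts at P = 29.
CS = ½(95 − 73)(132) = 1452; PS = ½(73 − 29)(132) = 2904.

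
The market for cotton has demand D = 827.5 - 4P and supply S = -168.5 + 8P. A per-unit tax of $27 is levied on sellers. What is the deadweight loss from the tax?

Pre-tax equilibrium: P* = 83, Q* = 495.5.
Tax on sellers shifts supply to S = -168.5 + 8(P − 27) = -384.5 + 8P.
827.5 - 4P = -384.5 + 8P gives buyer price Pb = 101; sellers receive Ps = 101 − 27 = 74.
New quantity: Q = 827.5 − 4(101) = 423.5.
DWL = ½ × 27 × (495.5 − 423.5) = 972.

Deadweight loss = 972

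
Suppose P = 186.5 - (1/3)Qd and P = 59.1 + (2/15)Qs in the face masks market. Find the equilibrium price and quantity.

P* = 95.5, Q* = 273

Set the two price expressions equal: 186.5 - (1/3)Q = 59.1 + (2/15)Q.
127.4 = (7/15)Q, so Q* = 273.
P* = 186.5 − (1/3)(273) = 95.5.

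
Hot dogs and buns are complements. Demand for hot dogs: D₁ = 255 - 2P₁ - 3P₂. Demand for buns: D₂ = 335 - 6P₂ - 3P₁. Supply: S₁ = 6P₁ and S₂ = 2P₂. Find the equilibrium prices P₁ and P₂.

P₁ = 207/11, P₂ = 383/11

Market 1: 255 - 2P₁ - 3P₂ = 6P₁ → 8P₁ + 3P₂ = 255.
Market 2: 8P₂ + 3P₁ = 335.
Eliminating P₂: 8×(1) − 3×(2) gives 55P₁ = 1035, so P₁ = 207/11.
Back-substitute into (2): P₂ = (335 − 3×207/11) / 8 = 383/11.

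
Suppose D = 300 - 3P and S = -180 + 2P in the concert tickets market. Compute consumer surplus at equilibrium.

Equilibrium: 300 - 3P = -180 + 2P gives P* = 96, Q* = 12.
Demand choke price (D = 0): P = 100.
CS = ½(100 − 96)(12) = 24.

Consumer surplus = 24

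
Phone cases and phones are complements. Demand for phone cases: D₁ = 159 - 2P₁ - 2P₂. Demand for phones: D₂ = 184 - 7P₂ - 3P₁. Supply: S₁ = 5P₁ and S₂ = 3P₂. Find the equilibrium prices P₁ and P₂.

Market 1: 159 - 2P₁ - 2P₂ = 5P₁ → 7P₁ + 2P₂ = 159.
Market 2: 10P₂ + 3P₁ = 184.
Eliminating P₂: 10×(1) − 2×(2) gives 64P₁ = 1222, so P₁ = 19.09375.
Back-substitute into (2): P₂ = (184 − 3×19.09375) / 10 = 12.671875.

P₁ = 19.09375, P₂ = 12.671875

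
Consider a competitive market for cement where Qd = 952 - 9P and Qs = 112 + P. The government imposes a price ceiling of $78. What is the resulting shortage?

Shortage = 60

Equilibrium price would be P* = 84, so the ceiling at 78 binds.
At P = 78: Qd = 952 − 9(78) = 250, Qs = 112 + 1(78) = 190.
Shortage = 250 − 190 = 60.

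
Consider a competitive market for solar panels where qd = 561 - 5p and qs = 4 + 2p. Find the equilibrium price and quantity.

p* = 557/7, q* = 1142/7

Set qd = qs: 561 - 5p = 4 + 2p.
557 = 7p, so p* = 557/7.
q* = 561 − 5(557/7) = 1142/7.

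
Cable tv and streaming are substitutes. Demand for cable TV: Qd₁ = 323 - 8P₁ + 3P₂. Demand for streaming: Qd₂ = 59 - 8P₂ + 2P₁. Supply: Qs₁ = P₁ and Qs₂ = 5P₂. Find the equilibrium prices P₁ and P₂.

P₁ = 4376/111, P₂ = 1177/111

Market 1: 323 - 8P₁ + 3P₂ = P₁ → 9P₁ - 3P₂ = 323.
Market 2: 13P₂ - 2P₁ = 59.
Eliminating P₂: 13×(1) + 3×(2) gives 111P₁ = 4376, so P₁ = 4376/111.
Back-substitute into (2): P₂ = (59 + 2×4376/111) / 13 = 1177/111.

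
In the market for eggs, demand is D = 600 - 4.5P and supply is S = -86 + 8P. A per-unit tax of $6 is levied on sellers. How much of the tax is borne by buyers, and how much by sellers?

Pre-tax equilibrium: P* = 54.88, Q* = 353.04.
Tax on sellers shifts supply to S = -86 + 8(P − 6) = -134 + 8P.
600 - 4.5P = -134 + 8P gives buyer price Pb = 58.72; sellers receive Ps = 58.72 − 6 = 52.72.
New quantity: Q = 600 − 4.5(58.72) = 335.76.
Buyer burden = 58.72 − 54.88 = 3.84; seller burden = 54.88 − 52.72 = 2.16.

Buyers bear $3.84, sellers bear $2.16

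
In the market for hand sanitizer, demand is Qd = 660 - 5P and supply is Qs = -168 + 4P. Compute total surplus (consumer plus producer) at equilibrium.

Total surplus = 9000

Equilibrium: 660 - 5P = -168 + 4P gives P* = 92, Q* = 200.
Demand choke price: P = 132; supply starts at P = 42.
CS = ½(132 − 92)(200) = 4000; PS = ½(92 − 42)(200) = 5000.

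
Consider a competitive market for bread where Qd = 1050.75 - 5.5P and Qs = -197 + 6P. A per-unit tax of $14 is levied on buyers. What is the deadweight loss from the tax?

Deadweight loss = 6468/23

Pre-tax equilibrium: P* = 108.5, Q* = 454.
Tax on buyers shifts demand to Qd = 1050.75 − 5.5(P + 14) = 973.75 - 5.5P.
973.75 - 5.5P = -197 + 6P gives seller price Ps = 4683/46; buyers pay Pb = 4683/46 + 14 = 5327/46.
New quantity: Q = 1050.75 − 5.5(5327/46) = 9518/23.
DWL = ½ × 14 × (454 − 9518/23) = 6468/23.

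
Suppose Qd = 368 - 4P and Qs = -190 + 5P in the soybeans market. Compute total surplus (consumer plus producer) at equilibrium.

Total surplus = 3240

Equilibrium: 368 - 4P = -190 + 5P gives P* = 62, Q* = 120.
Demand choke price: P = 92; supply starts at P = 38.
CS = ½(92 − 62)(120) = 1800; PS = ½(62 − 38)(120) = 1440.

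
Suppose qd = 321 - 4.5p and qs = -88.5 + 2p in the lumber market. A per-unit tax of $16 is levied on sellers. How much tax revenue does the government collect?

Tax revenue = 3192/13

Pre-tax equilibrium: p* = 63, q* = 37.5.
Tax on sellers shifts supply to qs = -88.5 + 2(p − 16) = -120.5 + 2p.
321 - 4.5p = -120.5 + 2p gives buyer price pb = 883/13; sellers receive ps = 883/13 − 16 = 675/13.
New quantity: q = 321 − 4.5(883/13) = 399/26.
Revenue = 16 × 399/26 = 3192/13.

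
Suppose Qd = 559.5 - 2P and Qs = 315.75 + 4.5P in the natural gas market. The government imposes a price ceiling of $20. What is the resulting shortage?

Equilibrium price would be P* = 37.5, so the ceiling at 20 binds.
At P = 20: Qd = 559.5 − 2(20) = 519.5, Qs = 315.75 + 4.5(20) = 405.75.
Shortage = 519.5 − 405.75 = 113.75.

Shortage = 113.75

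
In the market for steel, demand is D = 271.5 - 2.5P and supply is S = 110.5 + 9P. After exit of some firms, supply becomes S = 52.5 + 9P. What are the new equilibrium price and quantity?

P' = 438/23, Q' = 10299/46

Original equilibrium: P* = 14, Q* = 236.5.
New equilibrium: 271.5 - 2.5P = 52.5 + 9P, so 219 = 11.5P and P' = 438/23; Q' = 271.5 − 2.5(438/23) = 10299/46.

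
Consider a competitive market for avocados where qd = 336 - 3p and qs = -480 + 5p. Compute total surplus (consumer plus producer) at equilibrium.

Equilibrium: 336 - 3p = -480 + 5p gives p* = 102, q* = 30.
Demand choke price: p = 112; supply starts at p = 96.
CS = ½(112 − 102)(30) = 150; PS = ½(102 − 96)(30) = 90.

Total surplus = 240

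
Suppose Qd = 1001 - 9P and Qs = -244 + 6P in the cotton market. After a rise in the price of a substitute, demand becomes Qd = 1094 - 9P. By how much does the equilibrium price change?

Original equilibrium: P* = 83, Q* = 254.
New equilibrium: 1094 - 9P = -244 + 6P, so 1338 = 15P and P' = 89.2; Q' = 1094 − 9(89.2) = 291.2.
Change in price: 89.2 − 83 = 6.2.

ΔP = 6.2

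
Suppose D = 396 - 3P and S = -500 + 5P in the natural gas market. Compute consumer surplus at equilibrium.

Consumer surplus = 600

Equilibrium: 396 - 3P = -500 + 5P gives P* = 112, Q* = 60.
Demand choke price (D = 0): P = 132.
CS = ½(132 − 112)(60) = 600.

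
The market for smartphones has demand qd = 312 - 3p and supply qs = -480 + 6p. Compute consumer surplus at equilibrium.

Equilibrium: 312 - 3p = -480 + 6p gives p* = 88, q* = 48.
Demand choke price (qd = 0): p = 104.
CS = ½(104 − 88)(48) = 384.

Consumer surplus = 384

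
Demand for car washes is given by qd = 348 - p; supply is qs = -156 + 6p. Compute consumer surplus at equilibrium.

Equilibrium: 348 - p = -156 + 6p gives p* = 72, q* = 276.
Demand choke price (qd = 0): p = 348.
CS = ½(348 − 72)(276) = 38088.

Consumer surplus = 38088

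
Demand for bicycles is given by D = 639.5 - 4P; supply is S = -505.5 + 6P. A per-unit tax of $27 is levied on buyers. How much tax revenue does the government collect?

Tax revenue = 3150.9

Pre-tax equilibrium: P* = 114.5, Q* = 181.5.
Tax on buyers shifts demand to D = 639.5 − 4(P + 27) = 531.5 - 4P.
531.5 - 4P = -505.5 + 6P gives seller price Ps = 103.7; buyers pay Pb = 103.7 + 27 = 130.7.
New quantity: Q = 639.5 − 4(130.7) = 116.7.
Revenue = 27 × 116.7 = 3150.9.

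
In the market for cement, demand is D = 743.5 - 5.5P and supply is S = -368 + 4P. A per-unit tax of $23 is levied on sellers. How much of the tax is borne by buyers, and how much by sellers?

Pre-tax equilibrium: P* = 117, Q* = 100.
Tax on sellers shifts supply to S = -368 + 4(P − 23) = -460 + 4P.
743.5 - 5.5P = -460 + 4P gives buyer price Pb = 2407/19; sellers receive Ps = 2407/19 − 23 = 1970/19.
New quantity: Q = 743.5 − 5.5(2407/19) = 888/19.
Buyer burden = 2407/19 − 117 = 184/19; seller burden = 117 − 1970/19 = 253/19.

Buyers bear 184/19, sellers bear 253/19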